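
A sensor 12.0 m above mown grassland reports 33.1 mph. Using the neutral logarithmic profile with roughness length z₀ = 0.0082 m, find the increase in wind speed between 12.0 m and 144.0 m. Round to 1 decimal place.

11.3 mph

Log law: V₂ = V₁ · ln(z₂/z₀)/ln(z₁/z₀) = 33.1 × 9.7734/7.2885 = 44.3849 mph
ΔV = 44.3849 − 33.1 = 11.2849 mph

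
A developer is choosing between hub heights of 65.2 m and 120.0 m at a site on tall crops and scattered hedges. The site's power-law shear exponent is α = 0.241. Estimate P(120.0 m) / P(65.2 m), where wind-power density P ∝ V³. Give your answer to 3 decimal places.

Speed ratio: V_B/V_A = (z_B/z_A)^α = (120.0/65.2)^0.241 = (1.8405)^0.241 = 1.15837
Power-density ratio: P_B/P_A = (V_B/V_A)³ = (1.15837)³ = 1.55434

1.554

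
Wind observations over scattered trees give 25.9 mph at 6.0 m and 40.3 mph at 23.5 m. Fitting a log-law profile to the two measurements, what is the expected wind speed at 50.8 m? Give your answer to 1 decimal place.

Log law: V ∝ ln(z/z₀). From the pair, with r = V₁/V₂ = 0.64268,
ln z₀ = (ln z₁ − r·ln z₂)/(1 − r) = (1.7918 − 0.64268×3.1570)/0.35732 = -0.6638 → z₀ = 0.5149 m
V₃ = V₁ · ln(z₃/z₀)/ln(z₁/z₀) = 25.9 × 4.5917/2.4555 = 48.4311 mph

48.4 mph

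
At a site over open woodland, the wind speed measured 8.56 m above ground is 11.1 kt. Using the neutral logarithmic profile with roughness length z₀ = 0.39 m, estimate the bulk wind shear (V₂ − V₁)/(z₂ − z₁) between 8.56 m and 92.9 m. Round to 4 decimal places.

0.1016 kt/m

Log law: V₂ = V₁ · ln(z₂/z₀)/ln(z₁/z₀) = 11.1 × 5.4731/3.0887 = 19.6690 kt
ΔV/Δz = (19.6690 − 11.1)/(92.9 − 8.56) = 8.5690/84.3400 = 0.10160 kt/m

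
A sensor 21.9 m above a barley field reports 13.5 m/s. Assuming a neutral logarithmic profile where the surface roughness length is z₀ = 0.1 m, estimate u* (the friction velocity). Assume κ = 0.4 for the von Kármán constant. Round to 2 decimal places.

u* ≈ 1.00 m/s

Log law: V(z) = (u*/κ) · ln(z/z₀) ⇒ u* = κ · V / ln(z/z₀)
u* = 0.4 × 13.5 / ln(21.9/0.1) = 0.4 × 13.5 / 5.3891
   = 5.4000 / 5.3891 = 1.0020 m/s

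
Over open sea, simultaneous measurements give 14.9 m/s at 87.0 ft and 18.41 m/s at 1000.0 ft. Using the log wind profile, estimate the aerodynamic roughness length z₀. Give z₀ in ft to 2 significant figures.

z₀ ≈ 0.0027 ft

Log law: V(z) ∝ ln(z/z₀). With r = V₁/V₂ = 14.9/18.41 = 0.80934,
r · ln(z₂/z₀) = ln(z₁/z₀) ⇒ ln z₀ = (ln z₁ − r·ln z₂)/(1 − r)
ln z₀ = (4.46591 − 0.80934×6.90776) / 0.19066 = -5.8998
z₀ = exp(-5.8998) = 0.002740 ft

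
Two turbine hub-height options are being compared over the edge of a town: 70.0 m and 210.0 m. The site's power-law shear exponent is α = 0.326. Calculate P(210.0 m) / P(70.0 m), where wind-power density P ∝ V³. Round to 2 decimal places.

Speed ratio: V_B/V_A = (z_B/z_A)^α = (210.0/70.0)^0.326 = (3.0000)^0.326 = 1.43068
Power-density ratio: P_B/P_A = (V_B/V_A)³ = (1.43068)³ = 2.92836

2.93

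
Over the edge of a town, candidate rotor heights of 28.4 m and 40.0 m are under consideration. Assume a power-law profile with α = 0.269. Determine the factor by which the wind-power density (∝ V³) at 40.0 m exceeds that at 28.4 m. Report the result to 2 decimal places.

1.32

Speed ratio: V_B/V_A = (z_B/z_A)^α = (40.0/28.4)^0.269 = (1.4085)^0.269 = 1.09651
Power-density ratio: P_B/P_A = (V_B/V_A)³ = (1.09651)³ = 1.31836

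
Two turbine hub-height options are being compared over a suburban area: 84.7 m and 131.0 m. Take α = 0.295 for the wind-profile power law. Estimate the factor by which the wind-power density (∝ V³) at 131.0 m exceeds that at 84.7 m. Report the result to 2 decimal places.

1.47

Speed ratio: V_B/V_A = (z_B/z_A)^α = (131.0/84.7)^0.295 = (1.5466)^0.295 = 1.13729
Power-density ratio: P_B/P_A = (V_B/V_A)³ = (1.13729)³ = 1.47099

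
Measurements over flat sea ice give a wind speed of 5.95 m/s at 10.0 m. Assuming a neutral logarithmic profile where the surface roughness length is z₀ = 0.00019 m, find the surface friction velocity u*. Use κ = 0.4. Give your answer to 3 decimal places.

u* ≈ 0.219 m/s

Log law: V(z) = (u*/κ) · ln(z/z₀) ⇒ u* = κ · V / ln(z/z₀)
u* = 0.4 × 5.95 / ln(10.0/0.00019) = 0.4 × 5.95 / 10.8711
   = 2.3800 / 10.8711 = 0.2189 m/s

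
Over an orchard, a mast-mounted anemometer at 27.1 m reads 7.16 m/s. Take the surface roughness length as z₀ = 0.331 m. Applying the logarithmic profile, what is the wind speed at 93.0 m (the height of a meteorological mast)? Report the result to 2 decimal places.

Log law: V(z) ∝ ln(z/z₀), so V₂/V₁ = ln(z₂/z₀) / ln(z₁/z₀).
ln(93.0/0.331) = 5.6382, ln(27.1/0.331) = 4.4052
V₂ = 7.16 × 5.6382/4.4052 = 7.16 × 1.2799 = 9.1642 m/s

9.16 m/s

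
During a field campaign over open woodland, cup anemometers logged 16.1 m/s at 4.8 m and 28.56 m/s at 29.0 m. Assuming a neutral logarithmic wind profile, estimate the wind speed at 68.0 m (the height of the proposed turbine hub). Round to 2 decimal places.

34.46 m/s

Log law: V ∝ ln(z/z₀). From the pair, with r = V₁/V₂ = 0.56373,
ln z₀ = (ln z₁ − r·ln z₂)/(1 − r) = (1.5686 − 0.56373×3.3673)/0.43627 = -0.7555 → z₀ = 0.4698 m
V₃ = V₁ · ln(z₃/z₀)/ln(z₁/z₀) = 16.1 × 4.9750/2.3241 = 34.4635 m/s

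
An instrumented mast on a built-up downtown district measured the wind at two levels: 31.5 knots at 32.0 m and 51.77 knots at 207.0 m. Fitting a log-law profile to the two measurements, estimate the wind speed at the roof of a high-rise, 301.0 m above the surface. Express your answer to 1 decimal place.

Log law: V ∝ ln(z/z₀). From the pair, with r = V₁/V₂ = 0.60846,
ln z₀ = (ln z₁ − r·ln z₂)/(1 − r) = (3.4657 − 0.60846×5.3327)/0.39154 = 0.5644 → z₀ = 1.758 m
V₃ = V₁ · ln(z₃/z₀)/ln(z₁/z₀) = 31.5 × 5.1427/2.9013 = 55.8348 knots

55.8 knots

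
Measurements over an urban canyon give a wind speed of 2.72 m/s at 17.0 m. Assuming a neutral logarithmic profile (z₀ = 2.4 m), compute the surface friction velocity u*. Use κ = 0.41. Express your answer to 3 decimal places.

u* ≈ 0.570 m/s

Log law: V(z) = (u*/κ) · ln(z/z₀) ⇒ u* = κ · V / ln(z/z₀)
u* = 0.41 × 2.72 / ln(17.0/2.4) = 0.41 × 2.72 / 1.9577
   = 1.1152 / 1.9577 = 0.5696 m/s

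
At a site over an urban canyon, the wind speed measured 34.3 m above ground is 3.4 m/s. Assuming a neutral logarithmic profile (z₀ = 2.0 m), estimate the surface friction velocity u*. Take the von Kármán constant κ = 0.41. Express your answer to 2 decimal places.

Log law: V(z) = (u*/κ) · ln(z/z₀) ⇒ u* = κ · V / ln(z/z₀)
u* = 0.41 × 3.4 / ln(34.3/2.0) = 0.41 × 3.4 / 2.8420
   = 1.3940 / 2.8420 = 0.4905 m/s

u* ≈ 0.49 m/s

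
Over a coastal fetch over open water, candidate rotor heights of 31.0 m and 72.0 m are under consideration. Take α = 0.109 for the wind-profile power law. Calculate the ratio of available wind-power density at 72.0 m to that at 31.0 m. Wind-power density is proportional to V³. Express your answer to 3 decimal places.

Speed ratio: V_B/V_A = (z_B/z_A)^α = (72.0/31.0)^0.109 = (2.3226)^0.109 = 1.09620
Power-density ratio: P_B/P_A = (V_B/V_A)³ = (1.09620)³ = 1.31726

1.317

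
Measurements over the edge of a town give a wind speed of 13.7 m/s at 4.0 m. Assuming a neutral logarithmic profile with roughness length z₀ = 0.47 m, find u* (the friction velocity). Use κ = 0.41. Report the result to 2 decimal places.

Log law: V(z) = (u*/κ) · ln(z/z₀) ⇒ u* = κ · V / ln(z/z₀)
u* = 0.41 × 13.7 / ln(4.0/0.47) = 0.41 × 13.7 / 2.1413
   = 5.6170 / 2.1413 = 2.6232 m/s

u* ≈ 2.62 m/s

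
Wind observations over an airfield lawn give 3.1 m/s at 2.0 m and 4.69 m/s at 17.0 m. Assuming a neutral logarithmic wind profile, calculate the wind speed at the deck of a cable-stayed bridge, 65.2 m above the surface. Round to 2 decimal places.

Log law: V ∝ ln(z/z₀). From the pair, with r = V₁/V₂ = 0.66098,
ln z₀ = (ln z₁ − r·ln z₂)/(1 − r) = (0.6931 − 0.66098×2.8332)/0.33902 = -3.4793 → z₀ = 0.03083 m
V₃ = V₁ · ln(z₃/z₀)/ln(z₁/z₀) = 3.1 × 7.6568/4.1725 = 5.6887 m/s

5.69 m/s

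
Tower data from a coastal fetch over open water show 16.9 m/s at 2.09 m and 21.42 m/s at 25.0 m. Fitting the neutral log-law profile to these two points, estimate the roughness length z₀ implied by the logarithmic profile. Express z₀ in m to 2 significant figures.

Log law: V(z) ∝ ln(z/z₀). With r = V₁/V₂ = 16.9/21.42 = 0.78898,
r · ln(z₂/z₀) = ln(z₁/z₀) ⇒ ln z₀ = (ln z₁ − r·ln z₂)/(1 − r)
ln z₀ = (0.73716 − 0.78898×3.21888) / 0.21102 = -8.5418
z₀ = exp(-8.5418) = 0.0001951 m

z₀ ≈ 0.00020 m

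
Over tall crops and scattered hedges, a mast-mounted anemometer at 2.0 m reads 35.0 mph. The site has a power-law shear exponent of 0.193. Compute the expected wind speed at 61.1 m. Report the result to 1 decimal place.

67.7 mph

Power-law profile: V₂ = V₁ · (z₂/z₁)^α
V₂ = 35.0 × (61.1/2.0)^0.193 = 35.0 × (30.5500)^0.193
    = 35.0 × 1.9347 = 67.7135 mph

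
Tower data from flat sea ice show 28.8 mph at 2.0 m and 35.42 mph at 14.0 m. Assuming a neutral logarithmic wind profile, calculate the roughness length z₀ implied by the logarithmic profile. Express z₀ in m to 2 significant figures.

Log law: V(z) ∝ ln(z/z₀). With r = V₁/V₂ = 28.8/35.42 = 0.81310,
r · ln(z₂/z₀) = ln(z₁/z₀) ⇒ ln z₀ = (ln z₁ − r·ln z₂)/(1 − r)
ln z₀ = (0.69315 − 0.81310×2.63906) / 0.18690 = -7.7724
z₀ = exp(-7.7724) = 0.0004212 m

z₀ ≈ 0.00042 m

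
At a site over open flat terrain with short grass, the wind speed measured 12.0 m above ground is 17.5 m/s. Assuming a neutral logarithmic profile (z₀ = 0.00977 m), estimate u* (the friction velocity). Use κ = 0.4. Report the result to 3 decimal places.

Log law: V(z) = (u*/κ) · ln(z/z₀) ⇒ u* = κ · V / ln(z/z₀)
u* = 0.4 × 17.5 / ln(12.0/0.00977) = 0.4 × 17.5 / 7.1133
   = 7.0000 / 7.1133 = 0.9841 m/s

u* ≈ 0.984 m/s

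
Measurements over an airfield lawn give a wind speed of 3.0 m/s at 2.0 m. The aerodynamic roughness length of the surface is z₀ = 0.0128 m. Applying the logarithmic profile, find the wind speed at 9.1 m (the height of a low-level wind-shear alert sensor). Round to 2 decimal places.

3.90 m/s

Log law: V(z) ∝ ln(z/z₀), so V₂/V₁ = ln(z₂/z₀) / ln(z₁/z₀).
ln(9.1/0.0128) = 6.5666, ln(2.0/0.0128) = 5.0515
V₂ = 3.0 × 6.5666/5.0515 = 3.0 × 1.2999 = 3.8998 m/s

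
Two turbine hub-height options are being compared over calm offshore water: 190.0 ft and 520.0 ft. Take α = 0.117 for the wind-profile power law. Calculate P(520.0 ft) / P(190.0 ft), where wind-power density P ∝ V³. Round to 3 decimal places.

1.424

Speed ratio: V_B/V_A = (z_B/z_A)^α = (520.0/190.0)^0.117 = (2.7368)^0.117 = 1.12501
Power-density ratio: P_B/P_A = (V_B/V_A)³ = (1.12501)³ = 1.42388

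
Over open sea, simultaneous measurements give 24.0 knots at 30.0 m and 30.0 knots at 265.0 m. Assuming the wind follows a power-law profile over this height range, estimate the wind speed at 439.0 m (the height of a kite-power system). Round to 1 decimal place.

31.6 knots

First find α: α = ln(V₂/V₁)/ln(z₂/z₁) = ln(30.0/24.0)/ln(265.0/30.0) = 0.22314/2.17853 = 0.1024
Extrapolate from 265.0 m to 439.0 m: V₃ = 30.0 × (439.0/265.0)^0.1024 = 30.0 × 1.0531 = 31.5919 knots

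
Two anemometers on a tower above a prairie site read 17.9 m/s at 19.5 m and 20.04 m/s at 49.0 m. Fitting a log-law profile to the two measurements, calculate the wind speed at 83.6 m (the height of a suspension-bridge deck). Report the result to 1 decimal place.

Log law: V ∝ ln(z/z₀). From the pair, with r = V₁/V₂ = 0.89321,
ln z₀ = (ln z₁ − r·ln z₂)/(1 − r) = (2.9704 − 0.89321×3.8918)/0.10679 = -4.7367 → z₀ = 0.008768 m
V₃ = V₁ · ln(z₃/z₀)/ln(z₁/z₀) = 17.9 × 9.1627/7.7071 = 21.2808 m/s

21.3 m/s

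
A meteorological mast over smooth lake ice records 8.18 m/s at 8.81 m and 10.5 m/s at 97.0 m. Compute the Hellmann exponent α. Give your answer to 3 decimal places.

Power law: V₂/V₁ = (z₂/z₁)^α ⇒ α = ln(V₂/V₁) / ln(z₂/z₁)
α = ln(10.5/8.18) / ln(97.0/8.81) = ln(1.2836) / ln(11.0102)
  = 0.24968 / 2.39882 = 0.10409

α ≈ 0.104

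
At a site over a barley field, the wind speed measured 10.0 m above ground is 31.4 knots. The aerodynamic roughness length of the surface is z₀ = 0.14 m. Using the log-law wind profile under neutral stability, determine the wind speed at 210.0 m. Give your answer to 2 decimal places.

53.80 knots

Log law: V(z) ∝ ln(z/z₀), so V₂/V₁ = ln(z₂/z₀) / ln(z₁/z₀).
ln(210.0/0.14) = 7.3132, ln(10.0/0.14) = 4.2687
V₂ = 31.4 × 7.3132/4.2687 = 31.4 × 1.7132 = 53.7951 knots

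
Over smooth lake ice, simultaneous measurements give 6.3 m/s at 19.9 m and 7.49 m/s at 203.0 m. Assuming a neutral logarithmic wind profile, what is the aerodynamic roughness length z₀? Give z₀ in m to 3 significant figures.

Log law: V(z) ∝ ln(z/z₀). With r = V₁/V₂ = 6.3/7.49 = 0.84112,
r · ln(z₂/z₀) = ln(z₁/z₀) ⇒ ln z₀ = (ln z₁ − r·ln z₂)/(1 − r)
ln z₀ = (2.99072 − 0.84112×5.31321) / 0.15888 = -9.3048
z₀ = exp(-9.3048) = 0.00009099 m

z₀ ≈ 0.0000910 m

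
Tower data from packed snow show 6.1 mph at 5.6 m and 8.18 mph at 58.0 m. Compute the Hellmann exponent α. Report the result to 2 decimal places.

α ≈ 0.13

Power law: V₂/V₁ = (z₂/z₁)^α ⇒ α = ln(V₂/V₁) / ln(z₂/z₁)
α = ln(8.18/6.1) / ln(58.0/5.6) = ln(1.3410) / ln(10.3571)
  = 0.29340 / 2.33768 = 0.12551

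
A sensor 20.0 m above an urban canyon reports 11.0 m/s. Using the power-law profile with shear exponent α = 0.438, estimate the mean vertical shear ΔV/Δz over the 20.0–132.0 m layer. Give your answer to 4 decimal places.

0.1262 m/s/m

Power law: V₂ = V₁ · (z₂/z₁)^α = 11.0 × (6.6000)^0.438 = 25.1393 m/s
ΔV/Δz = (25.1393 − 11.0)/(132.0 − 20.0) = 14.1393/112.0000 = 0.12624 m/s/m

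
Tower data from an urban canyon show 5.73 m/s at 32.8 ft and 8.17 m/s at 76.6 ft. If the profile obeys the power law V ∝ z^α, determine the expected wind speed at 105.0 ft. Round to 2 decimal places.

First find α: α = ln(V₂/V₁)/ln(z₂/z₁) = ln(8.17/5.73)/ln(76.6/32.8) = 0.35475/0.84817 = 0.4183
Extrapolate from 76.6 ft to 105.0 ft: V₃ = 8.17 × (105.0/76.6)^0.4183 = 8.17 × 1.1410 = 9.3220 m/s

9.32 m/s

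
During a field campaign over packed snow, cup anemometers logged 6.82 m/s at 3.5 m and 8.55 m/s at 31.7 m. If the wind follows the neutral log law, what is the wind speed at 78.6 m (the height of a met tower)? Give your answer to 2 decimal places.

9.26 m/s

Log law: V ∝ ln(z/z₀). From the pair, with r = V₁/V₂ = 0.79766,
ln z₀ = (ln z₁ − r·ln z₂)/(1 − r) = (1.2528 − 0.79766×3.4563)/0.20234 = -7.4341 → z₀ = 0.0005908 m
V₃ = V₁ · ln(z₃/z₀)/ln(z₁/z₀) = 6.82 × 11.7985/8.6868 = 9.2629 m/s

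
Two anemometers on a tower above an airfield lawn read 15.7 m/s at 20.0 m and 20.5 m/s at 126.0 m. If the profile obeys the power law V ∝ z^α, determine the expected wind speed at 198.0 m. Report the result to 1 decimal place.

21.9 m/s

First find α: α = ln(V₂/V₁)/ln(z₂/z₁) = ln(20.5/15.7)/ln(126.0/20.0) = 0.26676/1.84055 = 0.1449
Extrapolate from 126.0 m to 198.0 m: V₃ = 20.5 × (198.0/126.0)^0.1449 = 20.5 × 1.0677 = 21.8879 m/s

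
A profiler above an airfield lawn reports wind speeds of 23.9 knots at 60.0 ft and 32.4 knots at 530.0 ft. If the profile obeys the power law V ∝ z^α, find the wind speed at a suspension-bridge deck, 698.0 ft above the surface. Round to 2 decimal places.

33.67 knots

First find α: α = ln(V₂/V₁)/ln(z₂/z₁) = ln(32.4/23.9)/ln(530.0/60.0) = 0.30428/2.17853 = 0.1397
Extrapolate from 530.0 ft to 698.0 ft: V₃ = 32.4 × (698.0/530.0)^0.1397 = 32.4 × 1.0392 = 33.6703 knots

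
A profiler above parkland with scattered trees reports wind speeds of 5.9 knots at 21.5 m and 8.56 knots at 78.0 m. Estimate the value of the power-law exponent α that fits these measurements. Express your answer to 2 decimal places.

α ≈ 0.29

Power law: V₂/V₁ = (z₂/z₁)^α ⇒ α = ln(V₂/V₁) / ln(z₂/z₁)
α = ln(8.56/5.9) / ln(78.0/21.5) = ln(1.4508) / ln(3.6279)
  = 0.37215 / 1.28866 = 0.28879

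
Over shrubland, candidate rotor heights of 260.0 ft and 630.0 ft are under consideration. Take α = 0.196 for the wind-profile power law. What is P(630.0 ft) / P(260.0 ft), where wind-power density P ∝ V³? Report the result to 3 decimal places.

Speed ratio: V_B/V_A = (z_B/z_A)^α = (630.0/260.0)^0.196 = (2.4231)^0.196 = 1.18942
Power-density ratio: P_B/P_A = (V_B/V_A)³ = (1.18942)³ = 1.68270

1.683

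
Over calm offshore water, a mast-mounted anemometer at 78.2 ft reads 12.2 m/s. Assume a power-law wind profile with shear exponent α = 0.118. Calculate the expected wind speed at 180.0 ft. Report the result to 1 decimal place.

Power-law profile: V₂ = V₁ · (z₂/z₁)^α
V₂ = 12.2 × (180.0/78.2)^0.118 = 12.2 × (2.3018)^0.118
    = 12.2 × 1.1034 = 13.4612 m/s

13.5 m/s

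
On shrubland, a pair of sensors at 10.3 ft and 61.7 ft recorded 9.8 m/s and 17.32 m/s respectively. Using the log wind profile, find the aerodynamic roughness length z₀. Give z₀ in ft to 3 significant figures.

z₀ ≈ 0.999 ft

Log law: V(z) ∝ ln(z/z₀). With r = V₁/V₂ = 9.8/17.32 = 0.56582,
r · ln(z₂/z₀) = ln(z₁/z₀) ⇒ ln z₀ = (ln z₁ − r·ln z₂)/(1 − r)
ln z₀ = (2.33214 − 0.56582×4.12228) / 0.43418 = -0.0008
z₀ = exp(-0.0008) = 0.9992 ft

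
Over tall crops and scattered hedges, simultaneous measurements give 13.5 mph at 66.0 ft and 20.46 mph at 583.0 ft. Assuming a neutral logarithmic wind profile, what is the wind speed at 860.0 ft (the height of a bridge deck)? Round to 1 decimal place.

Log law: V ∝ ln(z/z₀). From the pair, with r = V₁/V₂ = 0.65982,
ln z₀ = (ln z₁ − r·ln z₂)/(1 − r) = (4.1897 − 0.65982×6.3682)/0.34018 = -0.0359 → z₀ = 0.9647 ft
V₃ = V₁ · ln(z₃/z₀)/ln(z₁/z₀) = 13.5 × 6.7929/4.2256 = 21.7020 mph

21.7 mph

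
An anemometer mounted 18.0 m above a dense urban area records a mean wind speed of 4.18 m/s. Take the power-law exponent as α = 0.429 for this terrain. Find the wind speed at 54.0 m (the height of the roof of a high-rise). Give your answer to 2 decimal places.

6.70 m/s

Power-law profile: V₂ = V₁ · (z₂/z₁)^α
V₂ = 4.18 × (54.0/18.0)^0.429 = 4.18 × (3.0000)^0.429
    = 4.18 × 1.6021 = 6.6967 m/s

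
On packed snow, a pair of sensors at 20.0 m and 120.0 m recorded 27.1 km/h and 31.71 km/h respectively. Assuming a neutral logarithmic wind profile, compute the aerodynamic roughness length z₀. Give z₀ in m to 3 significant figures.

Log law: V(z) ∝ ln(z/z₀). With r = V₁/V₂ = 27.1/31.71 = 0.85462,
r · ln(z₂/z₀) = ln(z₁/z₀) ⇒ ln z₀ = (ln z₁ − r·ln z₂)/(1 − r)
ln z₀ = (2.99573 − 0.85462×4.78749) / 0.14538 = -7.5372
z₀ = exp(-7.5372) = 0.0005329 m

z₀ ≈ 0.000533 m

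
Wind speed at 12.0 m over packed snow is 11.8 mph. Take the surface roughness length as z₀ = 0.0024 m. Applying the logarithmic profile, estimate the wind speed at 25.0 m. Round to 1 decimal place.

12.8 mph

Log law: V(z) ∝ ln(z/z₀), so V₂/V₁ = ln(z₂/z₀) / ln(z₁/z₀).
ln(25.0/0.0024) = 9.2512, ln(12.0/0.0024) = 8.5172
V₂ = 11.8 × 9.2512/8.5172 = 11.8 × 1.0862 = 12.8169 mph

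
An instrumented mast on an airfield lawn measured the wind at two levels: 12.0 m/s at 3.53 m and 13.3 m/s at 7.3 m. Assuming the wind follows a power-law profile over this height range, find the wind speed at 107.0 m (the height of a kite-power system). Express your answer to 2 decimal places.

19.45 m/s

First find α: α = ln(V₂/V₁)/ln(z₂/z₁) = ln(13.3/12.0)/ln(7.3/3.53) = 0.10286/0.72658 = 0.1416
Extrapolate from 7.3 m to 107.0 m: V₃ = 13.3 × (107.0/7.3)^0.1416 = 13.3 × 1.4624 = 19.4502 m/s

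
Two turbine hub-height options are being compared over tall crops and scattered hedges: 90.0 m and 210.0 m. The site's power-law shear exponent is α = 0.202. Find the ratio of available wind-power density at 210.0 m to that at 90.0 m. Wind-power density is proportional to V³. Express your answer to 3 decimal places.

Speed ratio: V_B/V_A = (z_B/z_A)^α = (210.0/90.0)^0.202 = (2.3333)^0.202 = 1.18667
Power-density ratio: P_B/P_A = (V_B/V_A)³ = (1.18667)³ = 1.67107

1.671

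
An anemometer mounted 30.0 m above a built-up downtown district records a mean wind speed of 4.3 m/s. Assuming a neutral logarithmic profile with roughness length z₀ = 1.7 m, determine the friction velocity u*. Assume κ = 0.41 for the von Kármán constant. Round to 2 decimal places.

u* ≈ 0.61 m/s

Log law: V(z) = (u*/κ) · ln(z/z₀) ⇒ u* = κ · V / ln(z/z₀)
u* = 0.41 × 4.3 / ln(30.0/1.7) = 0.41 × 4.3 / 2.8706
   = 1.7630 / 2.8706 = 0.6142 m/s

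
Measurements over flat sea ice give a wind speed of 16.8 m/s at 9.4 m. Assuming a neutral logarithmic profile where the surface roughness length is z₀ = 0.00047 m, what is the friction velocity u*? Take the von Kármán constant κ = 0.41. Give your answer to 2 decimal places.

Log law: V(z) = (u*/κ) · ln(z/z₀) ⇒ u* = κ · V / ln(z/z₀)
u* = 0.41 × 16.8 / ln(9.4/0.00047) = 0.41 × 16.8 / 9.9035
   = 6.8880 / 9.9035 = 0.6955 m/s

u* ≈ 0.70 m/s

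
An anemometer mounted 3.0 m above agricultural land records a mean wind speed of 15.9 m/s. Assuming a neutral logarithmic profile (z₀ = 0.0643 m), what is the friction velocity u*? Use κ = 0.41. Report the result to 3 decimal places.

Log law: V(z) = (u*/κ) · ln(z/z₀) ⇒ u* = κ · V / ln(z/z₀)
u* = 0.41 × 15.9 / ln(3.0/0.0643) = 0.41 × 15.9 / 3.8428
   = 6.5190 / 3.8428 = 1.6964 m/s

u* ≈ 1.696 m/s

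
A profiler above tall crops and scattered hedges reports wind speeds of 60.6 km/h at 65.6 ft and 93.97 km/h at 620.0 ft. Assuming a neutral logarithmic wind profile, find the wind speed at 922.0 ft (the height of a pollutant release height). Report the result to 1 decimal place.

Log law: V ∝ ln(z/z₀). From the pair, with r = V₁/V₂ = 0.64489,
ln z₀ = (ln z₁ − r·ln z₂)/(1 − r) = (4.1836 − 0.64489×6.4297)/0.35511 = 0.1046 → z₀ = 1.110 ft
V₃ = V₁ · ln(z₃/z₀)/ln(z₁/z₀) = 60.6 × 6.7220/4.0790 = 99.8655 km/h

99.9 km/h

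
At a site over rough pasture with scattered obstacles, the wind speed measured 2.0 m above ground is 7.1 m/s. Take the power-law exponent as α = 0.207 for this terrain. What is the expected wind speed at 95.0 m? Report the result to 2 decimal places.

15.79 m/s

Power-law profile: V₂ = V₁ · (z₂/z₁)^α
V₂ = 7.1 × (95.0/2.0)^0.207 = 7.1 × (47.5000)^0.207
    = 7.1 × 2.2237 = 15.7882 m/s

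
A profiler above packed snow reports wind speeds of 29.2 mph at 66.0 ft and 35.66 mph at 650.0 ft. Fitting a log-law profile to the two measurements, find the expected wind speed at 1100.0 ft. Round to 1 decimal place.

37.1 mph

Log law: V ∝ ln(z/z₀). From the pair, with r = V₁/V₂ = 0.81884,
ln z₀ = (ln z₁ − r·ln z₂)/(1 − r) = (4.1897 − 0.81884×6.4770)/0.18116 = -6.1493 → z₀ = 0.002135 ft
V₃ = V₁ · ln(z₃/z₀)/ln(z₁/z₀) = 29.2 × 13.1524/10.3390 = 37.1458 mph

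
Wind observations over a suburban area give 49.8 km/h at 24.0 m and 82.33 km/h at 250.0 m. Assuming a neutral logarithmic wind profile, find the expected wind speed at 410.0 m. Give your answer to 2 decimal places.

Log law: V ∝ ln(z/z₀). From the pair, with r = V₁/V₂ = 0.60488,
ln z₀ = (ln z₁ − r·ln z₂)/(1 − r) = (3.1781 − 0.60488×5.5215)/0.39512 = -0.4095 → z₀ = 0.6640 m
V₃ = V₁ · ln(z₃/z₀)/ln(z₁/z₀) = 49.8 × 6.4256/3.5875 = 89.1971 km/h

89.20 km/h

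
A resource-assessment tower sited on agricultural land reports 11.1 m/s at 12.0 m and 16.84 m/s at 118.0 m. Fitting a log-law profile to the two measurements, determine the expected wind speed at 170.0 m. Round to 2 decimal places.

17.76 m/s

Log law: V ∝ ln(z/z₀). From the pair, with r = V₁/V₂ = 0.65914,
ln z₀ = (ln z₁ − r·ln z₂)/(1 − r) = (2.4849 − 0.65914×4.7707)/0.34086 = -1.9353 → z₀ = 0.1444 m
V₃ = V₁ · ln(z₃/z₀)/ln(z₁/z₀) = 11.1 × 7.0711/4.4202 = 17.7569 m/s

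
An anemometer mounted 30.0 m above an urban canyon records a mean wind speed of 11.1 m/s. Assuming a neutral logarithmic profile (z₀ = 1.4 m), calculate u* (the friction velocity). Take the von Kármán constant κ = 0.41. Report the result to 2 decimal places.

u* ≈ 1.48 m/s

Log law: V(z) = (u*/κ) · ln(z/z₀) ⇒ u* = κ · V / ln(z/z₀)
u* = 0.41 × 11.1 / ln(30.0/1.4) = 0.41 × 11.1 / 3.0647
   = 4.5510 / 3.0647 = 1.4850 m/s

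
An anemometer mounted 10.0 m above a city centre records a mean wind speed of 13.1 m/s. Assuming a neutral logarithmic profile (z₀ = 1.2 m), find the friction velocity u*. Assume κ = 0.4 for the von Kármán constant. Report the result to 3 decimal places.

u* ≈ 2.471 m/s

Log law: V(z) = (u*/κ) · ln(z/z₀) ⇒ u* = κ · V / ln(z/z₀)
u* = 0.4 × 13.1 / ln(10.0/1.2) = 0.4 × 13.1 / 2.1203
   = 5.2400 / 2.1203 = 2.4714 m/s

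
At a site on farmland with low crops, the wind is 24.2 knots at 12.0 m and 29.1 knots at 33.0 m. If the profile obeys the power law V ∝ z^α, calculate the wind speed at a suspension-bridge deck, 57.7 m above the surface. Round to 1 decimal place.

First find α: α = ln(V₂/V₁)/ln(z₂/z₁) = ln(29.1/24.2)/ln(33.0/12.0) = 0.18439/1.01160 = 0.1823
Extrapolate from 33.0 m to 57.7 m: V₃ = 29.1 × (57.7/33.0)^0.1823 = 29.1 × 1.1072 = 32.2198 knots

32.2 knots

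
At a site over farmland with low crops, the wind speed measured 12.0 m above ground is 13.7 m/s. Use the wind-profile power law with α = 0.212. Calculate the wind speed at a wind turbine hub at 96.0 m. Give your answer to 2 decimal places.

21.29 m/s

Power-law profile: V₂ = V₁ · (z₂/z₁)^α
V₂ = 13.7 × (96.0/12.0)^0.212 = 13.7 × (8.0000)^0.212
    = 13.7 × 1.5540 = 21.2900 m/s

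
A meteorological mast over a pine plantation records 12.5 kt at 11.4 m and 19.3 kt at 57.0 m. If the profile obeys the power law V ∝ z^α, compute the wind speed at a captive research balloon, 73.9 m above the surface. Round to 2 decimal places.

20.70 kt

First find α: α = ln(V₂/V₁)/ln(z₂/z₁) = ln(19.3/12.5)/ln(57.0/11.4) = 0.43438/1.60944 = 0.2699
Extrapolate from 57.0 m to 73.9 m: V₃ = 19.3 × (73.9/57.0)^0.2699 = 19.3 × 1.0726 = 20.7011 kt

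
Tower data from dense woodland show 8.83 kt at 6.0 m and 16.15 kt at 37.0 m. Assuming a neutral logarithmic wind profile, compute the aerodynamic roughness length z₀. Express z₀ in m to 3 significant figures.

Log law: V(z) ∝ ln(z/z₀). With r = V₁/V₂ = 8.83/16.15 = 0.54675,
r · ln(z₂/z₀) = ln(z₁/z₀) ⇒ ln z₀ = (ln z₁ − r·ln z₂)/(1 − r)
ln z₀ = (1.79176 − 0.54675×3.61092) / 0.45325 = -0.4027
z₀ = exp(-0.4027) = 0.6685 m

z₀ ≈ 0.669 m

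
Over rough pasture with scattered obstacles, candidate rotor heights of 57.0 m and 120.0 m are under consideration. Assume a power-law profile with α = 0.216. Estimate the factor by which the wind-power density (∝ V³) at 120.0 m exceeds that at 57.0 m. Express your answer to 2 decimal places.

Speed ratio: V_B/V_A = (z_B/z_A)^α = (120.0/57.0)^0.216 = (2.1053)^0.216 = 1.17445
Power-density ratio: P_B/P_A = (V_B/V_A)³ = (1.17445)³ = 1.61995

1.62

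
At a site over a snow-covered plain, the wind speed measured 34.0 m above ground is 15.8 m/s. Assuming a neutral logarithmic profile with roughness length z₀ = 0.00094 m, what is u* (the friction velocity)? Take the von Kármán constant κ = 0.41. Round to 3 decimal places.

Log law: V(z) = (u*/κ) · ln(z/z₀) ⇒ u* = κ · V / ln(z/z₀)
u* = 0.41 × 15.8 / ln(34.0/0.00094) = 0.41 × 15.8 / 10.4960
   = 6.4780 / 10.4960 = 0.6172 m/s

u* ≈ 0.617 m/s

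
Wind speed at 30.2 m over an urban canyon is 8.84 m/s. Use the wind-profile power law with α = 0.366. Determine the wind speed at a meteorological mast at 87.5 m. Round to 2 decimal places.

13.05 m/s

Power-law profile: V₂ = V₁ · (z₂/z₁)^α
V₂ = 8.84 × (87.5/30.2)^0.366 = 8.84 × (2.8974)^0.366
    = 8.84 × 1.4760 = 13.0480 m/s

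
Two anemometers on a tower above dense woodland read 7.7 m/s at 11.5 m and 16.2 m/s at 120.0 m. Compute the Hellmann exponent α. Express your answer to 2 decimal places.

Power law: V₂/V₁ = (z₂/z₁)^α ⇒ α = ln(V₂/V₁) / ln(z₂/z₁)
α = ln(16.2/7.7) / ln(120.0/11.5) = ln(2.1039) / ln(10.4348)
  = 0.74379 / 2.34514 = 0.31716

α ≈ 0.32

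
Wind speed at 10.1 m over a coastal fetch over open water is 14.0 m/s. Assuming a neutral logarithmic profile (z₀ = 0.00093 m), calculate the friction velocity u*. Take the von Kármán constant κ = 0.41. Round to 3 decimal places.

u* ≈ 0.618 m/s

Log law: V(z) = (u*/κ) · ln(z/z₀) ⇒ u* = κ · V / ln(z/z₀)
u* = 0.41 × 14.0 / ln(10.1/0.00093) = 0.41 × 14.0 / 9.2929
   = 5.7400 / 9.2929 = 0.6177 m/s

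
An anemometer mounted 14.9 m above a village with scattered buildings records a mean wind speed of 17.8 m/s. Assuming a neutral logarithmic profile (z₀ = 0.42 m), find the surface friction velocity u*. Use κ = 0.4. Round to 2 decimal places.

u* ≈ 2.00 m/s

Log law: V(z) = (u*/κ) · ln(z/z₀) ⇒ u* = κ · V / ln(z/z₀)
u* = 0.4 × 17.8 / ln(14.9/0.42) = 0.4 × 17.8 / 3.5689
   = 7.1200 / 3.5689 = 1.9950 m/s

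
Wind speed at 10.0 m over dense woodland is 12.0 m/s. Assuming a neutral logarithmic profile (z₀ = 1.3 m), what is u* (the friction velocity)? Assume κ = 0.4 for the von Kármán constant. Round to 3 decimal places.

Log law: V(z) = (u*/κ) · ln(z/z₀) ⇒ u* = κ · V / ln(z/z₀)
u* = 0.4 × 12.0 / ln(10.0/1.3) = 0.4 × 12.0 / 2.0402
   = 4.8000 / 2.0402 = 2.3527 m/s

u* ≈ 2.353 m/s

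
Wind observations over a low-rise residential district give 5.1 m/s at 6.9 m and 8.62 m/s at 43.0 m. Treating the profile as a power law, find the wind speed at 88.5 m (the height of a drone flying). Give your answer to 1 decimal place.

First find α: α = ln(V₂/V₁)/ln(z₂/z₁) = ln(8.62/5.1)/ln(43.0/6.9) = 0.52484/1.82968 = 0.2869
Extrapolate from 43.0 m to 88.5 m: V₃ = 8.62 × (88.5/43.0)^0.2869 = 8.62 × 1.2300 = 10.6030 m/s

10.6 m/s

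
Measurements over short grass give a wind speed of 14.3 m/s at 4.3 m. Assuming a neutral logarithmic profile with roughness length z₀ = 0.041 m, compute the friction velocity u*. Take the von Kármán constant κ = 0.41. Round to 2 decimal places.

u* ≈ 1.26 m/s

Log law: V(z) = (u*/κ) · ln(z/z₀) ⇒ u* = κ · V / ln(z/z₀)
u* = 0.41 × 14.3 / ln(4.3/0.041) = 0.41 × 14.3 / 4.6528
   = 5.8630 / 4.6528 = 1.2601 m/s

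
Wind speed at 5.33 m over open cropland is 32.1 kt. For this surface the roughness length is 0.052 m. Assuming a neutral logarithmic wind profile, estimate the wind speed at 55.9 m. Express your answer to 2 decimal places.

48.39 kt

Log law: V(z) ∝ ln(z/z₀), so V₂/V₁ = ln(z₂/z₀) / ln(z₁/z₀).
ln(55.9/0.052) = 6.9801, ln(5.33/0.052) = 4.6299
V₂ = 32.1 × 6.9801/4.6299 = 32.1 × 1.5076 = 48.3946 kt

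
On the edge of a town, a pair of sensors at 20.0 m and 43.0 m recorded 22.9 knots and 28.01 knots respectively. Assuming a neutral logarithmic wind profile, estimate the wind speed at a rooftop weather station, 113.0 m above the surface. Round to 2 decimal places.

Log law: V ∝ ln(z/z₀). From the pair, with r = V₁/V₂ = 0.81757,
ln z₀ = (ln z₁ − r·ln z₂)/(1 − r) = (2.9957 − 0.81757×3.7612)/0.18243 = -0.4346 → z₀ = 0.6475 m
V₃ = V₁ · ln(z₃/z₀)/ln(z₁/z₀) = 22.9 × 5.1620/3.4304 = 34.4599 knots

34.46 knots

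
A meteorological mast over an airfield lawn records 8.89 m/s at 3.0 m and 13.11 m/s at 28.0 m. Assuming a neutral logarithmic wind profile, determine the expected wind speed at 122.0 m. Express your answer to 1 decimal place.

Log law: V ∝ ln(z/z₀). From the pair, with r = V₁/V₂ = 0.67811,
ln z₀ = (ln z₁ − r·ln z₂)/(1 − r) = (1.0986 − 0.67811×3.3322)/0.32189 = -3.6068 → z₀ = 0.02714 m
V₃ = V₁ · ln(z₃/z₀)/ln(z₁/z₀) = 8.89 × 8.4108/4.7054 = 15.8908 m/s

15.9 m/s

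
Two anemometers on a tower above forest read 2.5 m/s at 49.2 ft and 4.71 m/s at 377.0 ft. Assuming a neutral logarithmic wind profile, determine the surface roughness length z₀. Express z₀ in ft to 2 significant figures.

z₀ ≈ 4.9 ft

Log law: V(z) ∝ ln(z/z₀). With r = V₁/V₂ = 2.5/4.71 = 0.53079,
r · ln(z₂/z₀) = ln(z₁/z₀) ⇒ ln z₀ = (ln z₁ − r·ln z₂)/(1 − r)
ln z₀ = (3.89589 − 0.53079×5.93225) / 0.46921 = 1.5923
z₀ = exp(1.5923) = 4.915 ft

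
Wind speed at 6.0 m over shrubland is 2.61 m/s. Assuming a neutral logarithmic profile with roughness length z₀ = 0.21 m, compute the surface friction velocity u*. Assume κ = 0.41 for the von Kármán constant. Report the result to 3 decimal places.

u* ≈ 0.319 m/s

Log law: V(z) = (u*/κ) · ln(z/z₀) ⇒ u* = κ · V / ln(z/z₀)
u* = 0.41 × 2.61 / ln(6.0/0.21) = 0.41 × 2.61 / 3.3524
   = 1.0701 / 3.3524 = 0.3192 m/s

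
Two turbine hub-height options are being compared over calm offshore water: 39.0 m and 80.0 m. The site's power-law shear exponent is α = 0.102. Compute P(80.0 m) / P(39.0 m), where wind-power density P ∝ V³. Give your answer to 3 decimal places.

Speed ratio: V_B/V_A = (z_B/z_A)^α = (80.0/39.0)^0.102 = (2.0513)^0.102 = 1.07604
Power-density ratio: P_B/P_A = (V_B/V_A)³ = (1.07604)³ = 1.24589

1.246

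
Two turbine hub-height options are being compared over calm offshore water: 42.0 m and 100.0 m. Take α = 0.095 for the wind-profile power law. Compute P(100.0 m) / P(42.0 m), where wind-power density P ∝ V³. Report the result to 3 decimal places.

Speed ratio: V_B/V_A = (z_B/z_A)^α = (100.0/42.0)^0.095 = (2.3810)^0.095 = 1.08590
Power-density ratio: P_B/P_A = (V_B/V_A)³ = (1.08590)³ = 1.28048

1.280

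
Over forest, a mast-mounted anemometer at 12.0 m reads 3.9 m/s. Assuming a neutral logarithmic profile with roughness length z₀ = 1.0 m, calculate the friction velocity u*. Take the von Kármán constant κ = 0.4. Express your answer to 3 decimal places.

u* ≈ 0.628 m/s

Log law: V(z) = (u*/κ) · ln(z/z₀) ⇒ u* = κ · V / ln(z/z₀)
u* = 0.4 × 3.9 / ln(12.0/1.0) = 0.4 × 3.9 / 2.4849
   = 1.5600 / 2.4849 = 0.6278 m/s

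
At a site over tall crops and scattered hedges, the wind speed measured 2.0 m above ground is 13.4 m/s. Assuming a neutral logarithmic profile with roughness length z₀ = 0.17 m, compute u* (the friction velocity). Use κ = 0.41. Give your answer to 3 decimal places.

u* ≈ 2.229 m/s

Log law: V(z) = (u*/κ) · ln(z/z₀) ⇒ u* = κ · V / ln(z/z₀)
u* = 0.41 × 13.4 / ln(2.0/0.17) = 0.41 × 13.4 / 2.4651
   = 5.4940 / 2.4651 = 2.2287 m/s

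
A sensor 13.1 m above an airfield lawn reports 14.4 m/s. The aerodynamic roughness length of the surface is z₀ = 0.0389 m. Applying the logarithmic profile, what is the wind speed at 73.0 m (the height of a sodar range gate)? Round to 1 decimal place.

Log law: V(z) ∝ ln(z/z₀), so V₂/V₁ = ln(z₂/z₀) / ln(z₁/z₀).
ln(73.0/0.0389) = 7.5372, ln(13.1/0.0389) = 5.8194
V₂ = 14.4 × 7.5372/5.8194 = 14.4 × 1.2952 = 18.6508 m/s

18.7 m/s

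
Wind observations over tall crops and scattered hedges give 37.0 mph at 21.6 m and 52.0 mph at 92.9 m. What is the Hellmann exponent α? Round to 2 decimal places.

Power law: V₂/V₁ = (z₂/z₁)^α ⇒ α = ln(V₂/V₁) / ln(z₂/z₁)
α = ln(52.0/37.0) / ln(92.9/21.6) = ln(1.4054) / ln(4.3009)
  = 0.34033 / 1.45883 = 0.23329

α ≈ 0.23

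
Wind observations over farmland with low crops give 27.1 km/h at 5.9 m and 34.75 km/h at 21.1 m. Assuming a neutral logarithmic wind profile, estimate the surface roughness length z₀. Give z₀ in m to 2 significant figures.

Log law: V(z) ∝ ln(z/z₀). With r = V₁/V₂ = 27.1/34.75 = 0.77986,
r · ln(z₂/z₀) = ln(z₁/z₀) ⇒ ln z₀ = (ln z₁ − r·ln z₂)/(1 − r)
ln z₀ = (1.77495 − 0.77986×3.04927) / 0.22014 = -2.7393
z₀ = exp(-2.7393) = 0.06462 m

z₀ ≈ 0.065 m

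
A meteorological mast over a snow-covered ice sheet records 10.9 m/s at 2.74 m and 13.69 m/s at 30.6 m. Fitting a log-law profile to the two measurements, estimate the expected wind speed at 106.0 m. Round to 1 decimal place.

15.1 m/s

Log law: V ∝ ln(z/z₀). From the pair, with r = V₁/V₂ = 0.79620,
ln z₀ = (ln z₁ − r·ln z₂)/(1 − r) = (1.0080 − 0.79620×3.4210)/0.20380 = -8.4193 → z₀ = 0.0002206 m
V₃ = V₁ · ln(z₃/z₀)/ln(z₁/z₀) = 10.9 × 13.0828/9.4273 = 15.1265 m/s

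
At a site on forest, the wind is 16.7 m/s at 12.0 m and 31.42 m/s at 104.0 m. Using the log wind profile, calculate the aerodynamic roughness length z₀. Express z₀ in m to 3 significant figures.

Log law: V(z) ∝ ln(z/z₀). With r = V₁/V₂ = 16.7/31.42 = 0.53151,
r · ln(z₂/z₀) = ln(z₁/z₀) ⇒ ln z₀ = (ln z₁ − r·ln z₂)/(1 − r)
ln z₀ = (2.48491 − 0.53151×4.64439) / 0.46849 = 0.0349
z₀ = exp(0.0349) = 1.036 m

z₀ ≈ 1.04 m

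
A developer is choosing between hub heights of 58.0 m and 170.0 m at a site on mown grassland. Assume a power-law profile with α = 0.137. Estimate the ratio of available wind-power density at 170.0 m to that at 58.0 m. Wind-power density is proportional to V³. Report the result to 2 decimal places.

Speed ratio: V_B/V_A = (z_B/z_A)^α = (170.0/58.0)^0.137 = (2.9310)^0.137 = 1.15873
Power-density ratio: P_B/P_A = (V_B/V_A)³ = (1.15873)³ = 1.55577

1.56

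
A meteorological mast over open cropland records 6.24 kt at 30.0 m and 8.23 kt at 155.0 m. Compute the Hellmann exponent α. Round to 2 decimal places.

α ≈ 0.17

Power law: V₂/V₁ = (z₂/z₁)^α ⇒ α = ln(V₂/V₁) / ln(z₂/z₁)
α = ln(8.23/6.24) / ln(155.0/30.0) = ln(1.3189) / ln(5.1667)
  = 0.27681 / 1.64223 = 0.16856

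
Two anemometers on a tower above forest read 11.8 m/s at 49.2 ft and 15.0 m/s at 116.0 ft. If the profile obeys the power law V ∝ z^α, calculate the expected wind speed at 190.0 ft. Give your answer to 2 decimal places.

First find α: α = ln(V₂/V₁)/ln(z₂/z₁) = ln(15.0/11.8)/ln(116.0/49.2) = 0.23995/0.85770 = 0.2798
Extrapolate from 116.0 ft to 190.0 ft: V₃ = 15.0 × (190.0/116.0)^0.2798 = 15.0 × 1.1480 = 17.2204 m/s

17.22 m/s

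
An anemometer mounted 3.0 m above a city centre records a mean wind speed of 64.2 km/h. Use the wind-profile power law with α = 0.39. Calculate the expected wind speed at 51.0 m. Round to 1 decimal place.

193.8 km/h

Power-law profile: V₂ = V₁ · (z₂/z₁)^α
V₂ = 64.2 × (51.0/3.0)^0.39 = 64.2 × (17.0000)^0.39
    = 64.2 × 3.0191 = 193.8251 km/h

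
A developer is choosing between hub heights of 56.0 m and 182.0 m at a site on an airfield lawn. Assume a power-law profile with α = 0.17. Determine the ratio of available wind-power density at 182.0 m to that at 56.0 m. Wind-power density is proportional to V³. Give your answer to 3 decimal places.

1.824

Speed ratio: V_B/V_A = (z_B/z_A)^α = (182.0/56.0)^0.17 = (3.2500)^0.17 = 1.22186
Power-density ratio: P_B/P_A = (V_B/V_A)³ = (1.22186)³ = 1.82415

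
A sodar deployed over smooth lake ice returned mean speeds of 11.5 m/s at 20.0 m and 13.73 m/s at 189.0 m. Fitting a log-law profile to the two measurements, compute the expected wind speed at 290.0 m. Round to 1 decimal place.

Log law: V ∝ ln(z/z₀). From the pair, with r = V₁/V₂ = 0.83758,
ln z₀ = (ln z₁ − r·ln z₂)/(1 − r) = (2.9957 − 0.83758×5.2417)/0.16242 = -8.5869 → z₀ = 0.0001865 m
V₃ = V₁ · ln(z₃/z₀)/ln(z₁/z₀) = 11.5 × 14.2567/11.5826 = 14.1551 m/s

14.2 m/s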